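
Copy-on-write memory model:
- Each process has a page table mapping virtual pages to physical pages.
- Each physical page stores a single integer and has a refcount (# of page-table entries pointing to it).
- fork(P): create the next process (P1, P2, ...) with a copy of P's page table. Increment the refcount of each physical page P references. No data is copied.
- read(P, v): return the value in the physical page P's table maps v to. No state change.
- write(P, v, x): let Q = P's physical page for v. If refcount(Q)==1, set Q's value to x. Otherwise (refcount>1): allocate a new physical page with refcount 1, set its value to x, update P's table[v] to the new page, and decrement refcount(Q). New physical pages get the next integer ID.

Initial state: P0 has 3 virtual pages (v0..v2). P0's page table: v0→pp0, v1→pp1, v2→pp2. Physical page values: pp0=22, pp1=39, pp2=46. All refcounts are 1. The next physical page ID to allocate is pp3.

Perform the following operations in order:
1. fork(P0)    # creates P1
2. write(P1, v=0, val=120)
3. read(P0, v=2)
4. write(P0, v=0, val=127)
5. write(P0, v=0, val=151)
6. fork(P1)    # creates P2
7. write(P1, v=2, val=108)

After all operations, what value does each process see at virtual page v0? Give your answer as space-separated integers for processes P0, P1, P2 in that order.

Answer: 151 120 120

Derivation:
Op 1: fork(P0) -> P1. 3 ppages; refcounts: pp0:2 pp1:2 pp2:2
Op 2: write(P1, v0, 120). refcount(pp0)=2>1 -> COPY to pp3. 4 ppages; refcounts: pp0:1 pp1:2 pp2:2 pp3:1
Op 3: read(P0, v2) -> 46. No state change.
Op 4: write(P0, v0, 127). refcount(pp0)=1 -> write in place. 4 ppages; refcounts: pp0:1 pp1:2 pp2:2 pp3:1
Op 5: write(P0, v0, 151). refcount(pp0)=1 -> write in place. 4 ppages; refcounts: pp0:1 pp1:2 pp2:2 pp3:1
Op 6: fork(P1) -> P2. 4 ppages; refcounts: pp0:1 pp1:3 pp2:3 pp3:2
Op 7: write(P1, v2, 108). refcount(pp2)=3>1 -> COPY to pp4. 5 ppages; refcounts: pp0:1 pp1:3 pp2:2 pp3:2 pp4:1
P0: v0 -> pp0 = 151
P1: v0 -> pp3 = 120
P2: v0 -> pp3 = 120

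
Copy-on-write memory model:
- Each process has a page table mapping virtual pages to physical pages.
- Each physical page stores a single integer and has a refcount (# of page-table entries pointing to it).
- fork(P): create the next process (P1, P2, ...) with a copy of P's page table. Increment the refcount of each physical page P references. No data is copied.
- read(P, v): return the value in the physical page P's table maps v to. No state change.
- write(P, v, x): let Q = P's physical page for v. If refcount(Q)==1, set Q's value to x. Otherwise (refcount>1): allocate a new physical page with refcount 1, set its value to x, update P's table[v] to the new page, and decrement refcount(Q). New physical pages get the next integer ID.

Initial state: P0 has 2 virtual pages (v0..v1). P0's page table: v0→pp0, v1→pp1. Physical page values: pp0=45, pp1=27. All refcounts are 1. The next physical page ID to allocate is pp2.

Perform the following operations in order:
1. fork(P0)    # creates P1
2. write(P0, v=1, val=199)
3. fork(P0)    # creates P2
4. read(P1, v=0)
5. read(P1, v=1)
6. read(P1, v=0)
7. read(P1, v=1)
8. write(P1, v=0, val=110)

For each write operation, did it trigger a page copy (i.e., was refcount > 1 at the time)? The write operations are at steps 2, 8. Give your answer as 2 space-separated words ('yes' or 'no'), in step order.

Op 1: fork(P0) -> P1. 2 ppages; refcounts: pp0:2 pp1:2
Op 2: write(P0, v1, 199). refcount(pp1)=2>1 -> COPY to pp2. 3 ppages; refcounts: pp0:2 pp1:1 pp2:1
Op 3: fork(P0) -> P2. 3 ppages; refcounts: pp0:3 pp1:1 pp2:2
Op 4: read(P1, v0) -> 45. No state change.
Op 5: read(P1, v1) -> 27. No state change.
Op 6: read(P1, v0) -> 45. No state change.
Op 7: read(P1, v1) -> 27. No state change.
Op 8: write(P1, v0, 110). refcount(pp0)=3>1 -> COPY to pp3. 4 ppages; refcounts: pp0:2 pp1:1 pp2:2 pp3:1

yes yes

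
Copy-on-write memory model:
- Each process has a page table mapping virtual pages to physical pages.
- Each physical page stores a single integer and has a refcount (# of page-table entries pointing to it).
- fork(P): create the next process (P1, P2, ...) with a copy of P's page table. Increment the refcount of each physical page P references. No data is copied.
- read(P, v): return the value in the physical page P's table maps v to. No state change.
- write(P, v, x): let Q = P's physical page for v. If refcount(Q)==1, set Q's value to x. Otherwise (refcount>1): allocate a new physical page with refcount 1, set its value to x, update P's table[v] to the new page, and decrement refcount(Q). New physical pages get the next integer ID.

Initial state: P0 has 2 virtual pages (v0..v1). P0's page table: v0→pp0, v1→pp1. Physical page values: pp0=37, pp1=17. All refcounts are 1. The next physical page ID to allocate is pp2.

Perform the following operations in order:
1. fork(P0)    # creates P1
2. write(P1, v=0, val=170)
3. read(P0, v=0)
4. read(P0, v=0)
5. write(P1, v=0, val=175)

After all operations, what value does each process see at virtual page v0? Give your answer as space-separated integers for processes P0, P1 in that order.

Op 1: fork(P0) -> P1. 2 ppages; refcounts: pp0:2 pp1:2
Op 2: write(P1, v0, 170). refcount(pp0)=2>1 -> COPY to pp2. 3 ppages; refcounts: pp0:1 pp1:2 pp2:1
Op 3: read(P0, v0) -> 37. No state change.
Op 4: read(P0, v0) -> 37. No state change.
Op 5: write(P1, v0, 175). refcount(pp2)=1 -> write in place. 3 ppages; refcounts: pp0:1 pp1:2 pp2:1
P0: v0 -> pp0 = 37
P1: v0 -> pp2 = 175

Answer: 37 175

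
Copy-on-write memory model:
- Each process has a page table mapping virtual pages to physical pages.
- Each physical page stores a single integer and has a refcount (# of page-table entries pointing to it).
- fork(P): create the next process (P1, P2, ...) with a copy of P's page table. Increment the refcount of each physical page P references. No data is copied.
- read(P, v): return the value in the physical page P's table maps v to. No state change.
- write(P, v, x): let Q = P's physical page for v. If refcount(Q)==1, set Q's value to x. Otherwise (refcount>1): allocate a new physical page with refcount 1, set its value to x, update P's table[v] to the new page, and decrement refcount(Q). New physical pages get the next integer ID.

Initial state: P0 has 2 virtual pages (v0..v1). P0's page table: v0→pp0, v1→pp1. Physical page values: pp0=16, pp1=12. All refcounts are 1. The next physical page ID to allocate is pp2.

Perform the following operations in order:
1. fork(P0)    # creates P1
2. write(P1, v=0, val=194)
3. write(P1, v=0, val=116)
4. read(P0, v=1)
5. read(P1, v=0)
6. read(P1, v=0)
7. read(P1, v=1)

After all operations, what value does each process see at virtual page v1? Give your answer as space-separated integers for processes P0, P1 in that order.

Answer: 12 12

Derivation:
Op 1: fork(P0) -> P1. 2 ppages; refcounts: pp0:2 pp1:2
Op 2: write(P1, v0, 194). refcount(pp0)=2>1 -> COPY to pp2. 3 ppages; refcounts: pp0:1 pp1:2 pp2:1
Op 3: write(P1, v0, 116). refcount(pp2)=1 -> write in place. 3 ppages; refcounts: pp0:1 pp1:2 pp2:1
Op 4: read(P0, v1) -> 12. No state change.
Op 5: read(P1, v0) -> 116. No state change.
Op 6: read(P1, v0) -> 116. No state change.
Op 7: read(P1, v1) -> 12. No state change.
P0: v1 -> pp1 = 12
P1: v1 -> pp1 = 12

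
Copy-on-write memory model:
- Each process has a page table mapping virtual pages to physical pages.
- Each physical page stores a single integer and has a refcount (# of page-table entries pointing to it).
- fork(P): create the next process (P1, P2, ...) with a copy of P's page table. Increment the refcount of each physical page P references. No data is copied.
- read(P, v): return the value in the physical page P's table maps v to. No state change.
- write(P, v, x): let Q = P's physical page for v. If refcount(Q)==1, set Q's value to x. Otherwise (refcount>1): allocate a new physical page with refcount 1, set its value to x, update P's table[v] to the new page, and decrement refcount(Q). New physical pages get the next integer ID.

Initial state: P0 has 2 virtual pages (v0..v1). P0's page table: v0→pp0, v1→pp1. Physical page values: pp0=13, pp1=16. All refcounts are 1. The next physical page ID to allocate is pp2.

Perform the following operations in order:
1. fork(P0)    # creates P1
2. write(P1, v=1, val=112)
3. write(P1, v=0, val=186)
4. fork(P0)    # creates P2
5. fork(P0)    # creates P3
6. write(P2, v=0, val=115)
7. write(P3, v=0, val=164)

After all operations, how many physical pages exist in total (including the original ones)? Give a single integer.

Answer: 6

Derivation:
Op 1: fork(P0) -> P1. 2 ppages; refcounts: pp0:2 pp1:2
Op 2: write(P1, v1, 112). refcount(pp1)=2>1 -> COPY to pp2. 3 ppages; refcounts: pp0:2 pp1:1 pp2:1
Op 3: write(P1, v0, 186). refcount(pp0)=2>1 -> COPY to pp3. 4 ppages; refcounts: pp0:1 pp1:1 pp2:1 pp3:1
Op 4: fork(P0) -> P2. 4 ppages; refcounts: pp0:2 pp1:2 pp2:1 pp3:1
Op 5: fork(P0) -> P3. 4 ppages; refcounts: pp0:3 pp1:3 pp2:1 pp3:1
Op 6: write(P2, v0, 115). refcount(pp0)=3>1 -> COPY to pp4. 5 ppages; refcounts: pp0:2 pp1:3 pp2:1 pp3:1 pp4:1
Op 7: write(P3, v0, 164). refcount(pp0)=2>1 -> COPY to pp5. 6 ppages; refcounts: pp0:1 pp1:3 pp2:1 pp3:1 pp4:1 pp5:1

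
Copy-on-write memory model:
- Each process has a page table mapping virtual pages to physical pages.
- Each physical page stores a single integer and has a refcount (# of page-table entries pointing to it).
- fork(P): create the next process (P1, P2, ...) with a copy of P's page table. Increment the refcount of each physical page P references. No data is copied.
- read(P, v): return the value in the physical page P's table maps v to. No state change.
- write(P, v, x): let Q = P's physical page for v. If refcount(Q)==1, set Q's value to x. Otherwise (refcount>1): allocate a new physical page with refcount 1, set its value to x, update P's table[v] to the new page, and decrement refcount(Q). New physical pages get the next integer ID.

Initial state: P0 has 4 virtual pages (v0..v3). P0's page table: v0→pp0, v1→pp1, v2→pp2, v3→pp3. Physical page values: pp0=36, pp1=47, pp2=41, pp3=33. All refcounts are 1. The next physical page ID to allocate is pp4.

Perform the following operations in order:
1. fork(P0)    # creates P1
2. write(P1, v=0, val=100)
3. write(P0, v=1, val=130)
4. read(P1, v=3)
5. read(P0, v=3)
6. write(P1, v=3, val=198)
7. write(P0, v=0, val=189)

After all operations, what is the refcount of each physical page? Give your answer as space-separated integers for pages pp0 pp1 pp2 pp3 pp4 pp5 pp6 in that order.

Op 1: fork(P0) -> P1. 4 ppages; refcounts: pp0:2 pp1:2 pp2:2 pp3:2
Op 2: write(P1, v0, 100). refcount(pp0)=2>1 -> COPY to pp4. 5 ppages; refcounts: pp0:1 pp1:2 pp2:2 pp3:2 pp4:1
Op 3: write(P0, v1, 130). refcount(pp1)=2>1 -> COPY to pp5. 6 ppages; refcounts: pp0:1 pp1:1 pp2:2 pp3:2 pp4:1 pp5:1
Op 4: read(P1, v3) -> 33. No state change.
Op 5: read(P0, v3) -> 33. No state change.
Op 6: write(P1, v3, 198). refcount(pp3)=2>1 -> COPY to pp6. 7 ppages; refcounts: pp0:1 pp1:1 pp2:2 pp3:1 pp4:1 pp5:1 pp6:1
Op 7: write(P0, v0, 189). refcount(pp0)=1 -> write in place. 7 ppages; refcounts: pp0:1 pp1:1 pp2:2 pp3:1 pp4:1 pp5:1 pp6:1

Answer: 1 1 2 1 1 1 1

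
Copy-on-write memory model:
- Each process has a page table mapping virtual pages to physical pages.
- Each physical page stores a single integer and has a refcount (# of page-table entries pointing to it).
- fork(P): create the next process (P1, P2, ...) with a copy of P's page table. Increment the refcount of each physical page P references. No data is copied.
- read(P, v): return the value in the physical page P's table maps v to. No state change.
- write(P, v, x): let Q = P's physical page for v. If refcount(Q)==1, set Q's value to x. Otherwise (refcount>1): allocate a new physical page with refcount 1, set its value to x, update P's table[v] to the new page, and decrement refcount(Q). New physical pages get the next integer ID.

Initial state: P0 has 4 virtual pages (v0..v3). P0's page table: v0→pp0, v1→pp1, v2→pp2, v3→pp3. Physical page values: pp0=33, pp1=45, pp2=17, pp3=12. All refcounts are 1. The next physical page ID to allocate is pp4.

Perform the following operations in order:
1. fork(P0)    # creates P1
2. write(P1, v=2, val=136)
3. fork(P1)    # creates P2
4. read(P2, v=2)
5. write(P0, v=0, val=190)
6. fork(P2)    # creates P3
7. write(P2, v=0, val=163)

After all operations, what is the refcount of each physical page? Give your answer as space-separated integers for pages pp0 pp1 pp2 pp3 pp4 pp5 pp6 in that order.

Answer: 2 4 1 4 3 1 1

Derivation:
Op 1: fork(P0) -> P1. 4 ppages; refcounts: pp0:2 pp1:2 pp2:2 pp3:2
Op 2: write(P1, v2, 136). refcount(pp2)=2>1 -> COPY to pp4. 5 ppages; refcounts: pp0:2 pp1:2 pp2:1 pp3:2 pp4:1
Op 3: fork(P1) -> P2. 5 ppages; refcounts: pp0:3 pp1:3 pp2:1 pp3:3 pp4:2
Op 4: read(P2, v2) -> 136. No state change.
Op 5: write(P0, v0, 190). refcount(pp0)=3>1 -> COPY to pp5. 6 ppages; refcounts: pp0:2 pp1:3 pp2:1 pp3:3 pp4:2 pp5:1
Op 6: fork(P2) -> P3. 6 ppages; refcounts: pp0:3 pp1:4 pp2:1 pp3:4 pp4:3 pp5:1
Op 7: write(P2, v0, 163). refcount(pp0)=3>1 -> COPY to pp6. 7 ppages; refcounts: pp0:2 pp1:4 pp2:1 pp3:4 pp4:3 pp5:1 pp6:1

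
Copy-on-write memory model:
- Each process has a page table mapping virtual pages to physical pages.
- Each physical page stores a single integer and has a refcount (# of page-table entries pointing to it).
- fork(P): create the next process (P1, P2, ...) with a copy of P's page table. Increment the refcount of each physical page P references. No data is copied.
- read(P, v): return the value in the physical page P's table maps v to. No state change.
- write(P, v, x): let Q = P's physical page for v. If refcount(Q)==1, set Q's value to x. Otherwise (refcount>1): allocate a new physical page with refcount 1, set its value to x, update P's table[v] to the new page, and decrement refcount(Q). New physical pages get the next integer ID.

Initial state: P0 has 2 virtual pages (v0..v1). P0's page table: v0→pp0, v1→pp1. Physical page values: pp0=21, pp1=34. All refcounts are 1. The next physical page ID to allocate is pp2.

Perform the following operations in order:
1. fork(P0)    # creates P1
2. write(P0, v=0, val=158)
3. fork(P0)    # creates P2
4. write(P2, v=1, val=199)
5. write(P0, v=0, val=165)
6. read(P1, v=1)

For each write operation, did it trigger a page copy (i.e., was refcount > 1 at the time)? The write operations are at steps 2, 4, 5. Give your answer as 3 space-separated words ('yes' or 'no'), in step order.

Op 1: fork(P0) -> P1. 2 ppages; refcounts: pp0:2 pp1:2
Op 2: write(P0, v0, 158). refcount(pp0)=2>1 -> COPY to pp2. 3 ppages; refcounts: pp0:1 pp1:2 pp2:1
Op 3: fork(P0) -> P2. 3 ppages; refcounts: pp0:1 pp1:3 pp2:2
Op 4: write(P2, v1, 199). refcount(pp1)=3>1 -> COPY to pp3. 4 ppages; refcounts: pp0:1 pp1:2 pp2:2 pp3:1
Op 5: write(P0, v0, 165). refcount(pp2)=2>1 -> COPY to pp4. 5 ppages; refcounts: pp0:1 pp1:2 pp2:1 pp3:1 pp4:1
Op 6: read(P1, v1) -> 34. No state change.

yes yes yes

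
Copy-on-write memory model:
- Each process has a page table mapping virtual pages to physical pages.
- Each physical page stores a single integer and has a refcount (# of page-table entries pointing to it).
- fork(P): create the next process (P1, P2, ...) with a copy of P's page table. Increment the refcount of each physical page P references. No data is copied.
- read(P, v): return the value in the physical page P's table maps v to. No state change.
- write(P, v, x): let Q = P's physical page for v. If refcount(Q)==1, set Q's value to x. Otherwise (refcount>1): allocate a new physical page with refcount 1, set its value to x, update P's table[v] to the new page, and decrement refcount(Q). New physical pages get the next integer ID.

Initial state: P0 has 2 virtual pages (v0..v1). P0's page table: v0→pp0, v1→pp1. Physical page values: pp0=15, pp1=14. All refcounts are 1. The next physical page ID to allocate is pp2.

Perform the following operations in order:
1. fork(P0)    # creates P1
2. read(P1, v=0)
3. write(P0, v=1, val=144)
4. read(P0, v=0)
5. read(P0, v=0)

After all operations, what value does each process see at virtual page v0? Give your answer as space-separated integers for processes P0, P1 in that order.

Op 1: fork(P0) -> P1. 2 ppages; refcounts: pp0:2 pp1:2
Op 2: read(P1, v0) -> 15. No state change.
Op 3: write(P0, v1, 144). refcount(pp1)=2>1 -> COPY to pp2. 3 ppages; refcounts: pp0:2 pp1:1 pp2:1
Op 4: read(P0, v0) -> 15. No state change.
Op 5: read(P0, v0) -> 15. No state change.
P0: v0 -> pp0 = 15
P1: v0 -> pp0 = 15

Answer: 15 15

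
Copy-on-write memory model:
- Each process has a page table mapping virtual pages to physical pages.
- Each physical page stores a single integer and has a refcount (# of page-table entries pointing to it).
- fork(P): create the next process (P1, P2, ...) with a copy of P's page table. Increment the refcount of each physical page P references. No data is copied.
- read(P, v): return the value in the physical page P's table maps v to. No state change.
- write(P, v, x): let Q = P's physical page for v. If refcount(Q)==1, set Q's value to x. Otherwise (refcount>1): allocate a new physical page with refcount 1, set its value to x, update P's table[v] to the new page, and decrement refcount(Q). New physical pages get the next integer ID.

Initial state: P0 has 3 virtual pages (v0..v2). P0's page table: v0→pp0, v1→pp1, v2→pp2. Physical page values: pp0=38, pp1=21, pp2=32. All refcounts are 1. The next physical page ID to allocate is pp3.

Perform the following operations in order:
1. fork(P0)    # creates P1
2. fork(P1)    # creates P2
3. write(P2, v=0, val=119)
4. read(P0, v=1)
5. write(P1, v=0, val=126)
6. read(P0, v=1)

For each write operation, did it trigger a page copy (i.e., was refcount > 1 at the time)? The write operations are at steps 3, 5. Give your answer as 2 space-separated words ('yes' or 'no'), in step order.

Op 1: fork(P0) -> P1. 3 ppages; refcounts: pp0:2 pp1:2 pp2:2
Op 2: fork(P1) -> P2. 3 ppages; refcounts: pp0:3 pp1:3 pp2:3
Op 3: write(P2, v0, 119). refcount(pp0)=3>1 -> COPY to pp3. 4 ppages; refcounts: pp0:2 pp1:3 pp2:3 pp3:1
Op 4: read(P0, v1) -> 21. No state change.
Op 5: write(P1, v0, 126). refcount(pp0)=2>1 -> COPY to pp4. 5 ppages; refcounts: pp0:1 pp1:3 pp2:3 pp3:1 pp4:1
Op 6: read(P0, v1) -> 21. No state change.

yes yes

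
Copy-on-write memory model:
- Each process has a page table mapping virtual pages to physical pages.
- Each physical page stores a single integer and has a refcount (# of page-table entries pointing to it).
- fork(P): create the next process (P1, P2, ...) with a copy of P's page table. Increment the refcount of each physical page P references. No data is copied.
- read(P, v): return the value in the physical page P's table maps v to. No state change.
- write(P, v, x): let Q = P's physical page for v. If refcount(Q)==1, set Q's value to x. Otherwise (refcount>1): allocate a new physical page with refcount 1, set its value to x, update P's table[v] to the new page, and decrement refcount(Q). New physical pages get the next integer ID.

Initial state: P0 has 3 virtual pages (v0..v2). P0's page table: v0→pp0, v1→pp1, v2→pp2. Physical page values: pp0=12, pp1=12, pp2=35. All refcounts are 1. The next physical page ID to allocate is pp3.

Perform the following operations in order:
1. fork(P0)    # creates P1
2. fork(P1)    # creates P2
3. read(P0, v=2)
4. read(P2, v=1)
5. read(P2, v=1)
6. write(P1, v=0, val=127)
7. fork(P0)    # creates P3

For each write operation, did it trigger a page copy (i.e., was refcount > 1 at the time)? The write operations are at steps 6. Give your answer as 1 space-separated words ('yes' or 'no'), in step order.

Op 1: fork(P0) -> P1. 3 ppages; refcounts: pp0:2 pp1:2 pp2:2
Op 2: fork(P1) -> P2. 3 ppages; refcounts: pp0:3 pp1:3 pp2:3
Op 3: read(P0, v2) -> 35. No state change.
Op 4: read(P2, v1) -> 12. No state change.
Op 5: read(P2, v1) -> 12. No state change.
Op 6: write(P1, v0, 127). refcount(pp0)=3>1 -> COPY to pp3. 4 ppages; refcounts: pp0:2 pp1:3 pp2:3 pp3:1
Op 7: fork(P0) -> P3. 4 ppages; refcounts: pp0:3 pp1:4 pp2:4 pp3:1

yes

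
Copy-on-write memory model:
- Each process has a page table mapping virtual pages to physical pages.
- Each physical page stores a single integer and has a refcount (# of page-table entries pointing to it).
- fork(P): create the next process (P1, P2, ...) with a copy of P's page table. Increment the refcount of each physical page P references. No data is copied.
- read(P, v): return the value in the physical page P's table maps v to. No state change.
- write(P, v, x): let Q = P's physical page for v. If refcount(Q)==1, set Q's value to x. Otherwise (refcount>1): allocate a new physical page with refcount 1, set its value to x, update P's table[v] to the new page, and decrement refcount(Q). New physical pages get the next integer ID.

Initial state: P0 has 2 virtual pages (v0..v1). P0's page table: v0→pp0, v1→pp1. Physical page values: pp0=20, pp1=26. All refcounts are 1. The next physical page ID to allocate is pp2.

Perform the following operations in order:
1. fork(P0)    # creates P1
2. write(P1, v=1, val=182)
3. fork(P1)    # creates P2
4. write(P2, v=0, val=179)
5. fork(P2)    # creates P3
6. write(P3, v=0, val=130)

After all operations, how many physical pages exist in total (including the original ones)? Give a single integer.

Op 1: fork(P0) -> P1. 2 ppages; refcounts: pp0:2 pp1:2
Op 2: write(P1, v1, 182). refcount(pp1)=2>1 -> COPY to pp2. 3 ppages; refcounts: pp0:2 pp1:1 pp2:1
Op 3: fork(P1) -> P2. 3 ppages; refcounts: pp0:3 pp1:1 pp2:2
Op 4: write(P2, v0, 179). refcount(pp0)=3>1 -> COPY to pp3. 4 ppages; refcounts: pp0:2 pp1:1 pp2:2 pp3:1
Op 5: fork(P2) -> P3. 4 ppages; refcounts: pp0:2 pp1:1 pp2:3 pp3:2
Op 6: write(P3, v0, 130). refcount(pp3)=2>1 -> COPY to pp4. 5 ppages; refcounts: pp0:2 pp1:1 pp2:3 pp3:1 pp4:1

Answer: 5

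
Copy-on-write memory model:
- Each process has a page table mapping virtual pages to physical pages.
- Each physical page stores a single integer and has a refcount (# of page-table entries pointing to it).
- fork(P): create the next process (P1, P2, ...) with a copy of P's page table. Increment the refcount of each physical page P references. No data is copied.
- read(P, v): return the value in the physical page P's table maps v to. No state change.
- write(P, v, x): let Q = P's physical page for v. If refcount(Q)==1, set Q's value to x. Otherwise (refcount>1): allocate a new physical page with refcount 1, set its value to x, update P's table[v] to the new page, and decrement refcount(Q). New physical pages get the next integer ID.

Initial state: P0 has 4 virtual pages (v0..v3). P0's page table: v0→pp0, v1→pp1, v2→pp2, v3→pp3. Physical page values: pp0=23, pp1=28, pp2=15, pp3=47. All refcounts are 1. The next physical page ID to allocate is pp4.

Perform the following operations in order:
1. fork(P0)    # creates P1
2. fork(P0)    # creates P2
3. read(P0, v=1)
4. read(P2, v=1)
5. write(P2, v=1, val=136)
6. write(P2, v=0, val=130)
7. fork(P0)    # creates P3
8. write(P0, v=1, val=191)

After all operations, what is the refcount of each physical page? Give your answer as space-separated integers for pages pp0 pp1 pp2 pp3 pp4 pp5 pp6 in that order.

Op 1: fork(P0) -> P1. 4 ppages; refcounts: pp0:2 pp1:2 pp2:2 pp3:2
Op 2: fork(P0) -> P2. 4 ppages; refcounts: pp0:3 pp1:3 pp2:3 pp3:3
Op 3: read(P0, v1) -> 28. No state change.
Op 4: read(P2, v1) -> 28. No state change.
Op 5: write(P2, v1, 136). refcount(pp1)=3>1 -> COPY to pp4. 5 ppages; refcounts: pp0:3 pp1:2 pp2:3 pp3:3 pp4:1
Op 6: write(P2, v0, 130). refcount(pp0)=3>1 -> COPY to pp5. 6 ppages; refcounts: pp0:2 pp1:2 pp2:3 pp3:3 pp4:1 pp5:1
Op 7: fork(P0) -> P3. 6 ppages; refcounts: pp0:3 pp1:3 pp2:4 pp3:4 pp4:1 pp5:1
Op 8: write(P0, v1, 191). refcount(pp1)=3>1 -> COPY to pp6. 7 ppages; refcounts: pp0:3 pp1:2 pp2:4 pp3:4 pp4:1 pp5:1 pp6:1

Answer: 3 2 4 4 1 1 1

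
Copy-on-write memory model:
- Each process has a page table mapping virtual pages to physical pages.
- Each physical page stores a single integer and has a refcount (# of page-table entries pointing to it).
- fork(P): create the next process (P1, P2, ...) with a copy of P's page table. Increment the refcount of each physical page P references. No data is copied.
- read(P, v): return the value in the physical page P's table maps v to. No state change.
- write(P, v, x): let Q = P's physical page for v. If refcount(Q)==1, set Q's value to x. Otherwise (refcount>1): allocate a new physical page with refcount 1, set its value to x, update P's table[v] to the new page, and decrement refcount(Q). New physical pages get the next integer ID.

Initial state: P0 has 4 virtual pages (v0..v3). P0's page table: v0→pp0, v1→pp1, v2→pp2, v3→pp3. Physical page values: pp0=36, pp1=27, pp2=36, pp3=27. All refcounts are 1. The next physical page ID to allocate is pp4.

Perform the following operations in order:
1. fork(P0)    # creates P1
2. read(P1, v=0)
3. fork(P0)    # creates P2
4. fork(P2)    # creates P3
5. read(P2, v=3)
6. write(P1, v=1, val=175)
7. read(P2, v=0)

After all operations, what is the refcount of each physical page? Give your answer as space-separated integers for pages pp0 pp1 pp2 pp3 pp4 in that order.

Answer: 4 3 4 4 1

Derivation:
Op 1: fork(P0) -> P1. 4 ppages; refcounts: pp0:2 pp1:2 pp2:2 pp3:2
Op 2: read(P1, v0) -> 36. No state change.
Op 3: fork(P0) -> P2. 4 ppages; refcounts: pp0:3 pp1:3 pp2:3 pp3:3
Op 4: fork(P2) -> P3. 4 ppages; refcounts: pp0:4 pp1:4 pp2:4 pp3:4
Op 5: read(P2, v3) -> 27. No state change.
Op 6: write(P1, v1, 175). refcount(pp1)=4>1 -> COPY to pp4. 5 ppages; refcounts: pp0:4 pp1:3 pp2:4 pp3:4 pp4:1
Op 7: read(P2, v0) -> 36. No state change.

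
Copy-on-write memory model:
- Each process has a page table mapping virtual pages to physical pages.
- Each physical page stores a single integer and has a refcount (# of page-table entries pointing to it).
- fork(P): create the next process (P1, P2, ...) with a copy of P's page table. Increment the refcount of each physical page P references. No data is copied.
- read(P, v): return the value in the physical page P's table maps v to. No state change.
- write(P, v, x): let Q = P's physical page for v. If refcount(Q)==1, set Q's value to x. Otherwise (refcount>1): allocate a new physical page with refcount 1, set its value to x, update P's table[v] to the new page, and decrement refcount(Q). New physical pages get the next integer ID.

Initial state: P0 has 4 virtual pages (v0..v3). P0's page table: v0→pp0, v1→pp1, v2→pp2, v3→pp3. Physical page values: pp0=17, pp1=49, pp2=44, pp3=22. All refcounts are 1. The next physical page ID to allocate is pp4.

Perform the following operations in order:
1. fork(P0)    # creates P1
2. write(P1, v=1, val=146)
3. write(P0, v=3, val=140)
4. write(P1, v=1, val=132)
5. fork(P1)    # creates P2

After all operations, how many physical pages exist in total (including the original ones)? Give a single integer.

Answer: 6

Derivation:
Op 1: fork(P0) -> P1. 4 ppages; refcounts: pp0:2 pp1:2 pp2:2 pp3:2
Op 2: write(P1, v1, 146). refcount(pp1)=2>1 -> COPY to pp4. 5 ppages; refcounts: pp0:2 pp1:1 pp2:2 pp3:2 pp4:1
Op 3: write(P0, v3, 140). refcount(pp3)=2>1 -> COPY to pp5. 6 ppages; refcounts: pp0:2 pp1:1 pp2:2 pp3:1 pp4:1 pp5:1
Op 4: write(P1, v1, 132). refcount(pp4)=1 -> write in place. 6 ppages; refcounts: pp0:2 pp1:1 pp2:2 pp3:1 pp4:1 pp5:1
Op 5: fork(P1) -> P2. 6 ppages; refcounts: pp0:3 pp1:1 pp2:3 pp3:2 pp4:2 pp5:1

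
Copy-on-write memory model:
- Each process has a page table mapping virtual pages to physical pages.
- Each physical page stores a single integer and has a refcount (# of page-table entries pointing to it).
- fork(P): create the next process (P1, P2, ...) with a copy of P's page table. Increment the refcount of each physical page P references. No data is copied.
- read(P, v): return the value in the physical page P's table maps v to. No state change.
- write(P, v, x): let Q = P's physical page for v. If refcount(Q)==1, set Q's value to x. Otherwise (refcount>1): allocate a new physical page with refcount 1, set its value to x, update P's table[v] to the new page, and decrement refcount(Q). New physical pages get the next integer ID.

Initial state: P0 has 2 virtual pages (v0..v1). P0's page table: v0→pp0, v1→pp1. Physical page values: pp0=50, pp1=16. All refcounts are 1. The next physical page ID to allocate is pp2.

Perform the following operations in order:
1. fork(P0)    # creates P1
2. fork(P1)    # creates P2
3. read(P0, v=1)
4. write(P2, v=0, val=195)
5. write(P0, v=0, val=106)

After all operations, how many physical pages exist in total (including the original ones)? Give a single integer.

Answer: 4

Derivation:
Op 1: fork(P0) -> P1. 2 ppages; refcounts: pp0:2 pp1:2
Op 2: fork(P1) -> P2. 2 ppages; refcounts: pp0:3 pp1:3
Op 3: read(P0, v1) -> 16. No state change.
Op 4: write(P2, v0, 195). refcount(pp0)=3>1 -> COPY to pp2. 3 ppages; refcounts: pp0:2 pp1:3 pp2:1
Op 5: write(P0, v0, 106). refcount(pp0)=2>1 -> COPY to pp3. 4 ppages; refcounts: pp0:1 pp1:3 pp2:1 pp3:1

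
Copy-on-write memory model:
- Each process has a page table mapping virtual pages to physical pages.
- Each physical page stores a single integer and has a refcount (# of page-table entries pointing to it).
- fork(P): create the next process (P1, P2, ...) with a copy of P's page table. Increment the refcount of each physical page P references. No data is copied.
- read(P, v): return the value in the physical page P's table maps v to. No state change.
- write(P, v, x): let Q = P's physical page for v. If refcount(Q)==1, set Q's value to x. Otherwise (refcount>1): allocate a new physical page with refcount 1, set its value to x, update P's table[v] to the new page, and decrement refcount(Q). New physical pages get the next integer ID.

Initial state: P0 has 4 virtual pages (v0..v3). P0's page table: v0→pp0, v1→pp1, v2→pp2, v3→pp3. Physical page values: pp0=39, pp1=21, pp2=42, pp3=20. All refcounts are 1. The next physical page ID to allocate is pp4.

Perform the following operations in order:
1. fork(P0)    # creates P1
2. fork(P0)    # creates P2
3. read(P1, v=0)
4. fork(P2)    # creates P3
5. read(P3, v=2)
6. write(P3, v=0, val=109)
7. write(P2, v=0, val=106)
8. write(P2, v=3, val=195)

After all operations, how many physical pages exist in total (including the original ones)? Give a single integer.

Op 1: fork(P0) -> P1. 4 ppages; refcounts: pp0:2 pp1:2 pp2:2 pp3:2
Op 2: fork(P0) -> P2. 4 ppages; refcounts: pp0:3 pp1:3 pp2:3 pp3:3
Op 3: read(P1, v0) -> 39. No state change.
Op 4: fork(P2) -> P3. 4 ppages; refcounts: pp0:4 pp1:4 pp2:4 pp3:4
Op 5: read(P3, v2) -> 42. No state change.
Op 6: write(P3, v0, 109). refcount(pp0)=4>1 -> COPY to pp4. 5 ppages; refcounts: pp0:3 pp1:4 pp2:4 pp3:4 pp4:1
Op 7: write(P2, v0, 106). refcount(pp0)=3>1 -> COPY to pp5. 6 ppages; refcounts: pp0:2 pp1:4 pp2:4 pp3:4 pp4:1 pp5:1
Op 8: write(P2, v3, 195). refcount(pp3)=4>1 -> COPY to pp6. 7 ppages; refcounts: pp0:2 pp1:4 pp2:4 pp3:3 pp4:1 pp5:1 pp6:1

Answer: 7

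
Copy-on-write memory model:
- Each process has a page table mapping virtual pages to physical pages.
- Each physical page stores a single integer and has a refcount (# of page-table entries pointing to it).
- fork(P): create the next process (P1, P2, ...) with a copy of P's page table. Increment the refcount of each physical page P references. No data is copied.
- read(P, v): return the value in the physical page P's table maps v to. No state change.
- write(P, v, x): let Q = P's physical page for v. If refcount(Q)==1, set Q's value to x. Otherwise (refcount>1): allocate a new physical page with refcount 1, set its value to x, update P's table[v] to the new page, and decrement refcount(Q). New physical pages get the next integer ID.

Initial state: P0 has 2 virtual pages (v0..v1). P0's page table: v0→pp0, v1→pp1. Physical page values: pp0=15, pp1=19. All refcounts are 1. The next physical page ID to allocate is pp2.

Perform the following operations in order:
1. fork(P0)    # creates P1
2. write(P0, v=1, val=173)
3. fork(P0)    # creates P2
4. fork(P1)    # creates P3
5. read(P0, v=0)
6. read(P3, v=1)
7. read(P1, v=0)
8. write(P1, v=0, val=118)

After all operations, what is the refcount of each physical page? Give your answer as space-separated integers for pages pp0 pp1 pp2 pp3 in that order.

Answer: 3 2 2 1

Derivation:
Op 1: fork(P0) -> P1. 2 ppages; refcounts: pp0:2 pp1:2
Op 2: write(P0, v1, 173). refcount(pp1)=2>1 -> COPY to pp2. 3 ppages; refcounts: pp0:2 pp1:1 pp2:1
Op 3: fork(P0) -> P2. 3 ppages; refcounts: pp0:3 pp1:1 pp2:2
Op 4: fork(P1) -> P3. 3 ppages; refcounts: pp0:4 pp1:2 pp2:2
Op 5: read(P0, v0) -> 15. No state change.
Op 6: read(P3, v1) -> 19. No state change.
Op 7: read(P1, v0) -> 15. No state change.
Op 8: write(P1, v0, 118). refcount(pp0)=4>1 -> COPY to pp3. 4 ppages; refcounts: pp0:3 pp1:2 pp2:2 pp3:1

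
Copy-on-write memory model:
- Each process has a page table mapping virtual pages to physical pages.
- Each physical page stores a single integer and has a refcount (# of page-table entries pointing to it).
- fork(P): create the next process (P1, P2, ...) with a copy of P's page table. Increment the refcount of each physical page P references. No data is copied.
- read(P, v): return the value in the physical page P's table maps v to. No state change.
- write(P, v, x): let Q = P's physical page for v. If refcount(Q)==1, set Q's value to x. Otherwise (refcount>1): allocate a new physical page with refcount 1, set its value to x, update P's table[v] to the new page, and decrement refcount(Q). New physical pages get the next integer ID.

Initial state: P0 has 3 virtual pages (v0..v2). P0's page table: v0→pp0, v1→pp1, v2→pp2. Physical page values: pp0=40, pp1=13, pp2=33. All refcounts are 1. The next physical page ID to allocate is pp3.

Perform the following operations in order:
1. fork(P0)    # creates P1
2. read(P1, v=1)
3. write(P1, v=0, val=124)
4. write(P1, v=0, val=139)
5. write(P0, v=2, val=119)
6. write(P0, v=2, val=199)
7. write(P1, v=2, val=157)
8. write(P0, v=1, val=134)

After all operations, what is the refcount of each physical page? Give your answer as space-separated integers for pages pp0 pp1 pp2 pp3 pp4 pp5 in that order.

Answer: 1 1 1 1 1 1

Derivation:
Op 1: fork(P0) -> P1. 3 ppages; refcounts: pp0:2 pp1:2 pp2:2
Op 2: read(P1, v1) -> 13. No state change.
Op 3: write(P1, v0, 124). refcount(pp0)=2>1 -> COPY to pp3. 4 ppages; refcounts: pp0:1 pp1:2 pp2:2 pp3:1
Op 4: write(P1, v0, 139). refcount(pp3)=1 -> write in place. 4 ppages; refcounts: pp0:1 pp1:2 pp2:2 pp3:1
Op 5: write(P0, v2, 119). refcount(pp2)=2>1 -> COPY to pp4. 5 ppages; refcounts: pp0:1 pp1:2 pp2:1 pp3:1 pp4:1
Op 6: write(P0, v2, 199). refcount(pp4)=1 -> write in place. 5 ppages; refcounts: pp0:1 pp1:2 pp2:1 pp3:1 pp4:1
Op 7: write(P1, v2, 157). refcount(pp2)=1 -> write in place. 5 ppages; refcounts: pp0:1 pp1:2 pp2:1 pp3:1 pp4:1
Op 8: write(P0, v1, 134). refcount(pp1)=2>1 -> COPY to pp5. 6 ppages; refcounts: pp0:1 pp1:1 pp2:1 pp3:1 pp4:1 pp5:1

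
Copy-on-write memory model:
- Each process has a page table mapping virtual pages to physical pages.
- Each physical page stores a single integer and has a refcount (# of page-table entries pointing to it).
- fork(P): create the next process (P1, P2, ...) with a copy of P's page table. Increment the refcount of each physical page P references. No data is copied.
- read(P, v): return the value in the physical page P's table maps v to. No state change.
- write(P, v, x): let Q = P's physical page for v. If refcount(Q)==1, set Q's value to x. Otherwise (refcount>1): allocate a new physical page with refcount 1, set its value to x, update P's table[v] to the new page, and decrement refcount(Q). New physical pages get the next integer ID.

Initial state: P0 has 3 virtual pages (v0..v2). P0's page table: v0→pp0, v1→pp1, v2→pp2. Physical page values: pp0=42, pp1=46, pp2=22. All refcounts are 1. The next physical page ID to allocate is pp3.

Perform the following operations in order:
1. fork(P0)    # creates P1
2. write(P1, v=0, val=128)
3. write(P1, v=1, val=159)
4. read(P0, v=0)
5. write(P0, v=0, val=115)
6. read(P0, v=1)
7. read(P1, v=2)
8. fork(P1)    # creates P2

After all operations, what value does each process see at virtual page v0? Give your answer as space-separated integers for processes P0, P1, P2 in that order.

Answer: 115 128 128

Derivation:
Op 1: fork(P0) -> P1. 3 ppages; refcounts: pp0:2 pp1:2 pp2:2
Op 2: write(P1, v0, 128). refcount(pp0)=2>1 -> COPY to pp3. 4 ppages; refcounts: pp0:1 pp1:2 pp2:2 pp3:1
Op 3: write(P1, v1, 159). refcount(pp1)=2>1 -> COPY to pp4. 5 ppages; refcounts: pp0:1 pp1:1 pp2:2 pp3:1 pp4:1
Op 4: read(P0, v0) -> 42. No state change.
Op 5: write(P0, v0, 115). refcount(pp0)=1 -> write in place. 5 ppages; refcounts: pp0:1 pp1:1 pp2:2 pp3:1 pp4:1
Op 6: read(P0, v1) -> 46. No state change.
Op 7: read(P1, v2) -> 22. No state change.
Op 8: fork(P1) -> P2. 5 ppages; refcounts: pp0:1 pp1:1 pp2:3 pp3:2 pp4:2
P0: v0 -> pp0 = 115
P1: v0 -> pp3 = 128
P2: v0 -> pp3 = 128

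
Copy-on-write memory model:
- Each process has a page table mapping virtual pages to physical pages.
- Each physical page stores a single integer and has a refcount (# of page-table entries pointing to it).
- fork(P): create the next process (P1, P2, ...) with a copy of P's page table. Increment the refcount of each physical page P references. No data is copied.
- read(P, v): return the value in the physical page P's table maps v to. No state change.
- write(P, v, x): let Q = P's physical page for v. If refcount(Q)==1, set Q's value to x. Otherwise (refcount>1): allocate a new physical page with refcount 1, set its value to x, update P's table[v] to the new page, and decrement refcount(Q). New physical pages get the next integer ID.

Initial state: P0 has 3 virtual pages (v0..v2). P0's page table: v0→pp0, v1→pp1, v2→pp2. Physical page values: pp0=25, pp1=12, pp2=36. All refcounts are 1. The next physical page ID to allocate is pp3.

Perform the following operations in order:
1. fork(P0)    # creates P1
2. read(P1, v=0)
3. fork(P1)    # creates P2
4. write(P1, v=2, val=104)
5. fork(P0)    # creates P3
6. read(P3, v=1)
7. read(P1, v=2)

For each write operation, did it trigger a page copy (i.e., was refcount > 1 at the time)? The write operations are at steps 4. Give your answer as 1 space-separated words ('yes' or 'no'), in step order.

Op 1: fork(P0) -> P1. 3 ppages; refcounts: pp0:2 pp1:2 pp2:2
Op 2: read(P1, v0) -> 25. No state change.
Op 3: fork(P1) -> P2. 3 ppages; refcounts: pp0:3 pp1:3 pp2:3
Op 4: write(P1, v2, 104). refcount(pp2)=3>1 -> COPY to pp3. 4 ppages; refcounts: pp0:3 pp1:3 pp2:2 pp3:1
Op 5: fork(P0) -> P3. 4 ppages; refcounts: pp0:4 pp1:4 pp2:3 pp3:1
Op 6: read(P3, v1) -> 12. No state change.
Op 7: read(P1, v2) -> 104. No state change.

yes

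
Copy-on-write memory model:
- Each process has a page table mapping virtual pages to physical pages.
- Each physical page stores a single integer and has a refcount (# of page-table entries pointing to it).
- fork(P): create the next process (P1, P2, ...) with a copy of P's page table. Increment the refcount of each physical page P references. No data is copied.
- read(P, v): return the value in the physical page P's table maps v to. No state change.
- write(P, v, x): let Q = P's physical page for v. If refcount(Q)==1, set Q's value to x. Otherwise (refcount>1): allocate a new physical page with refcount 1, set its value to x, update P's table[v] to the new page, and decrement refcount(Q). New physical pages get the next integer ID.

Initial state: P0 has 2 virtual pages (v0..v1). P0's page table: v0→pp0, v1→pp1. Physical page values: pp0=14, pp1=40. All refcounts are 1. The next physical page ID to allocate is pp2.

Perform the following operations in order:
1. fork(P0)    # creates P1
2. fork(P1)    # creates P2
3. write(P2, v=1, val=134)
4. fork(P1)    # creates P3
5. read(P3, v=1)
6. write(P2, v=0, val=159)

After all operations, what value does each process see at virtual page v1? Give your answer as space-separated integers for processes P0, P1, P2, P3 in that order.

Op 1: fork(P0) -> P1. 2 ppages; refcounts: pp0:2 pp1:2
Op 2: fork(P1) -> P2. 2 ppages; refcounts: pp0:3 pp1:3
Op 3: write(P2, v1, 134). refcount(pp1)=3>1 -> COPY to pp2. 3 ppages; refcounts: pp0:3 pp1:2 pp2:1
Op 4: fork(P1) -> P3. 3 ppages; refcounts: pp0:4 pp1:3 pp2:1
Op 5: read(P3, v1) -> 40. No state change.
Op 6: write(P2, v0, 159). refcount(pp0)=4>1 -> COPY to pp3. 4 ppages; refcounts: pp0:3 pp1:3 pp2:1 pp3:1
P0: v1 -> pp1 = 40
P1: v1 -> pp1 = 40
P2: v1 -> pp2 = 134
P3: v1 -> pp1 = 40

Answer: 40 40 134 40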